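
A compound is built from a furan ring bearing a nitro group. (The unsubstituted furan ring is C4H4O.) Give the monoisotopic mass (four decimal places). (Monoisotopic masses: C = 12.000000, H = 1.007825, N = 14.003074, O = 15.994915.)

113.0113

Atom tally by fragment:
  furan ring core → C:4 H:4 O:1
  (− 1 ring H displaced by substituents)
  + NO2 → N:1 O:2
Element totals:
  C: 4
  H: 3
  N: 1
  O: 3
Molecular formula: C4H3NO3.
  M = 4(12.0) + 3(1.007825) + 14.003074 + 3(15.994915)
    = 48.000000 + 3.023475 + 14.003074 + 47.984745 = 113.011294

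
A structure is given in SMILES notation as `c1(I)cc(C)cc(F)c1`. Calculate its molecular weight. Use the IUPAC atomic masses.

Atom tally by fragment:
  benzene ring core → C:6 H:6
  (− 3 ring H displaced by substituents)
  + I → I:1
  + CH3 → C:1 H:3
  + F → F:1
Element totals:
  C: 7
  H: 6
  F: 1
  I: 1
Molecular formula: C7H6FI.
  M = 7(12.011) + 6(1.008) + 18.998 + 126.904
    = 84.077 + 6.048 + 18.998 + 126.904 = 236.027

236.03 g/mol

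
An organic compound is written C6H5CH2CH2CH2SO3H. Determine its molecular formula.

Element totals:
  C: 9
  H: 12
  O: 3
  S: 1

C9H12O3S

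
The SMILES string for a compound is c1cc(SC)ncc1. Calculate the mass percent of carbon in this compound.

Atom tally by fragment:
  pyridine ring core → C:5 H:5 N:1
  (− 1 ring H displaced by substituents)
  + SCH3 → C:1 H:3 S:1
Element totals:
  C: 6
  H: 7
  N: 1
  S: 1
Molecular formula: C6H7NS.
Molar mass = 125.189 g/mol.
Mass from C: 6 × 12.011 = 72.066 g/mol.
%C = 72.066 / 125.189 × 100 = 57.57%.

57.57%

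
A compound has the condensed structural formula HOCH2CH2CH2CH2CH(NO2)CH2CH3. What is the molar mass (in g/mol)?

161.20 g/mol

Atom tally by fragment:
  HOCH2 → C:1 H:3 O:1
  CH2 → C:1 H:2
  CH2 → C:1 H:2
  CH2 → C:1 H:2
  CH(NO2) → C:1 H:1 N:1 O:2
  CH2 → C:1 H:2
  CH3 → C:1 H:3
Element totals:
  C: 7
  H: 15
  N: 1
  O: 3
Molecular formula: C7H15NO3.
  M = 7(12.011) + 15(1.008) + 14.007 + 3(15.999)
    = 84.077 + 15.120 + 14.007 + 47.997 = 161.201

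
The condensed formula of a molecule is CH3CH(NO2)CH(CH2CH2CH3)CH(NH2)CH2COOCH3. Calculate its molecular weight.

232.28 g/mol

Element totals:
  C: 10
  H: 20
  N: 2
  O: 4
Molecular formula: C10H20N2O4.
  M = 10(12.011) + 20(1.008) + 2(14.007) + 4(15.999)
    = 120.110 + 20.160 + 28.014 + 63.996 = 232.280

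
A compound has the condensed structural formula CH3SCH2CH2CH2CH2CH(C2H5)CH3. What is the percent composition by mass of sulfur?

20.00%

Element totals:
  C: 9
  H: 20
  S: 1
Molecular formula: C9H20S.
Molar mass = 160.319 g/mol.
Mass from S: 1 × 32.06 = 32.060 g/mol.
%S = 32.060 / 160.319 × 100 = 20.00%.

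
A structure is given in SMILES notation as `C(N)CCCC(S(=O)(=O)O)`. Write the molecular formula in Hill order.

Atom tally by fragment:
  H2NCH2 → C:1 H:4 N:1
  CH2 → C:1 H:2
  CH2 → C:1 H:2
  CH2 → C:1 H:2
  CH2SO3H → C:1 H:3 S:1 O:3
Element totals:
  C: 5
  H: 13
  N: 1
  O: 3
  S: 1

C5H13NO3S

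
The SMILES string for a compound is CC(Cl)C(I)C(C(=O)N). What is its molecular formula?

C5H9ClINO

Atom tally by fragment:
  CH3 → C:1 H:3
  CH(Cl) → C:1 H:1 Cl:1
  CH(I) → C:1 H:1 I:1
  CH2CONH2 → C:2 H:4 O:1 N:1
Element totals:
  C: 5
  H: 9
  Cl: 1
  I: 1
  N: 1
  O: 1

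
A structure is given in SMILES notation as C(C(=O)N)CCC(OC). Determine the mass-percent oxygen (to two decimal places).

24.39%

Atom tally by fragment:
  H2NOCCH2 → C:2 H:4 O:1 N:1
  CH2 → C:1 H:2
  CH2 → C:1 H:2
  CH2OCH3 → C:2 H:5 O:1
Element totals:
  C: 6
  H: 13
  N: 1
  O: 2
Molecular formula: C6H13NO2.
Molar mass = 131.175 g/mol.
Mass from O: 2 × 15.999 = 31.998 g/mol.
%O = 31.998 / 131.175 × 100 = 24.39%.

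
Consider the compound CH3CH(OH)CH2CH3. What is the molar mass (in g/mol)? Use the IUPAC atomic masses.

Element totals:
  C: 4
  H: 10
  O: 1
Molecular formula: C4H10O.
  M = 4(12.011) + 10(1.008) + 15.999
    = 48.044 + 10.080 + 15.999 = 74.123

74.12 g/mol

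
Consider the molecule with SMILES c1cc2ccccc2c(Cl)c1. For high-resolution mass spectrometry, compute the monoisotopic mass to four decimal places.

162.0236

Atom tally by fragment:
  naphthalene ring system core → C:10 H:8
  (− 1 ring H displaced by substituents)
  + Cl → Cl:1
Element totals:
  C: 10
  H: 7
  Cl: 1
Molecular formula: C10H7Cl.
  M = 10(12.0) + 7(1.007825) + 34.968853
    = 120.000000 + 7.054775 + 34.968853 = 162.023628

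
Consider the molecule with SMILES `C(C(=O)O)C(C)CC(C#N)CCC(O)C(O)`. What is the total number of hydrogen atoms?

19

Atom tally by fragment:
  HOOCCH2 → C:2 H:3 O:2
  CH(CH3) → C:2 H:4
  CH2 → C:1 H:2
  CH(CN) → C:2 H:1 N:1
  CH2 → C:1 H:2
  CH2 → C:1 H:2
  CH(OH) → C:1 H:2 O:1
  CH2OH → C:1 H:3 O:1
Element totals:
  C: 11
  H: 19
  N: 1
  O: 4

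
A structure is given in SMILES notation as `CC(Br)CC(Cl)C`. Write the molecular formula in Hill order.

Atom tally by fragment:
  CH3 → C:1 H:3
  CH(Br) → C:1 H:1 Br:1
  CH2 → C:1 H:2
  CH(Cl) → C:1 H:1 Cl:1
  CH3 → C:1 H:3
Element totals:
  C: 5
  H: 10
  Br: 1
  Cl: 1

C5H10BrCl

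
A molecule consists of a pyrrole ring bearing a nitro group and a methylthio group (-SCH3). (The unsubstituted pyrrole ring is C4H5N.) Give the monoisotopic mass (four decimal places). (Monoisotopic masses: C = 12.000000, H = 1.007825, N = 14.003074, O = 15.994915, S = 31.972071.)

Atom tally by fragment:
  pyrrole ring core → C:4 H:5 N:1
  (− 2 ring H displaced by substituents)
  + NO2 → N:1 O:2
  + SCH3 → C:1 H:3 S:1
Element totals:
  C: 5
  H: 6
  N: 2
  O: 2
  S: 1
Molecular formula: C5H6N2O2S.
  M = 5(12.0) + 6(1.007825) + 2(14.003074) + 2(15.994915) + 31.972071
    = 60.000000 + 6.046950 + 28.006148 + 31.989830 + 31.972071 = 158.014999

158.0150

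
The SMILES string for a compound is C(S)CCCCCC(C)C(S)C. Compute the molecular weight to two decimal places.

206.41 g/mol

Atom tally by fragment:
  HSCH2 → C:1 H:3 S:1
  CH2 → C:1 H:2
  CH2 → C:1 H:2
  CH2 → C:1 H:2
  CH2 → C:1 H:2
  CH2 → C:1 H:2
  CH(CH3) → C:2 H:4
  CH(SH) → C:1 H:2 S:1
  CH3 → C:1 H:3
Element totals:
  C: 10
  H: 22
  S: 2
Molecular formula: C10H22S2.
  M = 10(12.011) + 22(1.008) + 2(32.06)
    = 120.110 + 22.176 + 64.120 = 206.406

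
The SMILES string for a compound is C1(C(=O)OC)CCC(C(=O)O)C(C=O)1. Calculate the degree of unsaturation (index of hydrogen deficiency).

4

Atom tally by fragment:
  cyclopentane ring core → C:5 H:10
  (− 3 ring H displaced by substituents)
  + COOCH3 → C:2 H:3 O:2
  + COOH → C:1 H:1 O:2
  + CHO → C:1 H:1 O:1
Element totals:
  C: 9
  H: 12
  O: 5
Molecular formula: C9H12O5.
DoU = (2C + 2 + N − H − X) / 2 = (2·9 + 2 + 0 − 12 − 0) / 2 = 4.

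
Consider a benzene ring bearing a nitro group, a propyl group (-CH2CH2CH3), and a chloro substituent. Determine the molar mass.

199.63 g/mol

Atom tally by fragment:
  benzene ring core → C:6 H:6
  (− 3 ring H displaced by substituents)
  + NO2 → N:1 O:2
  + CH2CH2CH3 → C:3 H:7
  + Cl → Cl:1
Element totals:
  C: 9
  H: 10
  Cl: 1
  N: 1
  O: 2
Molecular formula: C9H10ClNO2.
  M = 9(12.011) + 10(1.008) + 35.45 + 14.007 + 2(15.999)
    = 108.099 + 10.080 + 35.450 + 14.007 + 31.998 = 199.634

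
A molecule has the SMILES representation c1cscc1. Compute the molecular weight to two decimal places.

Atom tally by fragment:
  thiophene ring core → C:4 H:4 S:1
Element totals:
  C: 4
  H: 4
  S: 1
Molecular formula: C4H4S.
  M = 4(12.011) + 4(1.008) + 32.06
    = 48.044 + 4.032 + 32.060 = 84.136

84.14 g/mol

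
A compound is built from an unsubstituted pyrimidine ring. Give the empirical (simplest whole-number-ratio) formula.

Atom tally by fragment:
  pyrimidine ring core → C:4 H:4 N:2
Element totals:
  C: 4
  H: 4
  N: 2
Molecular formula: C4H4N2.
gcd of subscripts = 2; dividing each by 2:
  C: 4/2 = 2
  H: 4/2 = 2
  N: 2/2 = 1

C2H2N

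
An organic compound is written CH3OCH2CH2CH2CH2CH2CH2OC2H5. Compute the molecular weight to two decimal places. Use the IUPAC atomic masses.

160.26 g/mol

Atom tally by fragment:
  CH3OCH2 → C:2 H:5 O:1
  CH2 → C:1 H:2
  CH2 → C:1 H:2
  CH2 → C:1 H:2
  CH2 → C:1 H:2
  CH2OC2H5 → C:3 H:7 O:1
Element totals:
  C: 9
  H: 20
  O: 2
Molecular formula: C9H20O2.
  M = 9(12.011) + 20(1.008) + 2(15.999)
    = 108.099 + 20.160 + 31.998 = 160.257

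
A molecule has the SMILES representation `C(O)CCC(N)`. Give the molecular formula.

Atom tally by fragment:
  HOCH2 → C:1 H:3 O:1
  CH2 → C:1 H:2
  CH2 → C:1 H:2
  CH2NH2 → C:1 H:4 N:1
Element totals:
  C: 4
  H: 11
  N: 1
  O: 1

C4H11NO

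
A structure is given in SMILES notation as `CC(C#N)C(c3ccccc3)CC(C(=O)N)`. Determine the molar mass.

Atom tally by fragment:
  CH3 → C:1 H:3
  CH(CN) → C:2 H:1 N:1
  CH(C6H5) → C:7 H:6
  CH2 → C:1 H:2
  CH2CONH2 → C:2 H:4 O:1 N:1
Element totals:
  C: 13
  H: 16
  N: 2
  O: 1
Molecular formula: C13H16N2O.
  M = 13(12.011) + 16(1.008) + 2(14.007) + 15.999
    = 156.143 + 16.128 + 28.014 + 15.999 = 216.284

216.28 g/mol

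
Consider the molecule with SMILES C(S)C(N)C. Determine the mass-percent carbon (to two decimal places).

39.52%

Atom tally by fragment:
  HSCH2 → C:1 H:3 S:1
  CH(NH2) → C:1 H:3 N:1
  CH3 → C:1 H:3
Element totals:
  C: 3
  H: 9
  N: 1
  S: 1
Molecular formula: C3H9NS.
Molar mass = 91.172 g/mol.
Mass from C: 3 × 12.011 = 36.033 g/mol.
%C = 36.033 / 91.172 × 100 = 39.52%.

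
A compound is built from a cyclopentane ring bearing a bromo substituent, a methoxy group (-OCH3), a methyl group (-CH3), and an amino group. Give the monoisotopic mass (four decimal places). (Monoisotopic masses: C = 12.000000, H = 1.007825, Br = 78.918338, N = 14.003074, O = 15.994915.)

Atom tally by fragment:
  cyclopentane ring core → C:5 H:10
  (− 4 ring H displaced by substituents)
  + Br → Br:1
  + OCH3 → C:1 H:3 O:1
  + CH3 → C:1 H:3
  + NH2 → N:1 H:2
Element totals:
  C: 7
  H: 14
  Br: 1
  N: 1
  O: 1
Molecular formula: C7H14BrNO.
  M = 7(12.0) + 14(1.007825) + 78.918338 + 14.003074 + 15.994915
    = 84.000000 + 14.109550 + 78.918338 + 14.003074 + 15.994915 = 207.025877

207.0259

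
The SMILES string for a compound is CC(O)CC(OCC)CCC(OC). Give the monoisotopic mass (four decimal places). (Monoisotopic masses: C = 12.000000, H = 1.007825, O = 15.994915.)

190.1569

Atom tally by fragment:
  CH3 → C:1 H:3
  CH(OH) → C:1 H:2 O:1
  CH2 → C:1 H:2
  CH(OC2H5) → C:3 H:6 O:1
  CH2 → C:1 H:2
  CH2 → C:1 H:2
  CH2OCH3 → C:2 H:5 O:1
Element totals:
  C: 10
  H: 22
  O: 3
Molecular formula: C10H22O3.
  M = 10(12.0) + 22(1.007825) + 3(15.994915)
    = 120.000000 + 22.172150 + 47.984745 = 190.156895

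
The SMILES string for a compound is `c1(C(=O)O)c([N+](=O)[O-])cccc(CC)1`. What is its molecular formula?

C9H9NO4

Atom tally by fragment:
  benzene ring core → C:6 H:6
  (− 3 ring H displaced by substituents)
  + COOH → C:1 H:1 O:2
  + NO2 → N:1 O:2
  + C2H5 → C:2 H:5
Element totals:
  C: 9
  H: 9
  N: 1
  O: 4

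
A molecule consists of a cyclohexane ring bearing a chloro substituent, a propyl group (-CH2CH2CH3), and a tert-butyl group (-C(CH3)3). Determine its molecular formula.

C13H25Cl

Atom tally by fragment:
  cyclohexane ring core → C:6 H:12
  (− 3 ring H displaced by substituents)
  + Cl → Cl:1
  + CH2CH2CH3 → C:3 H:7
  + C(CH3)3 → C:4 H:9
Element totals:
  C: 13
  H: 25
  Cl: 1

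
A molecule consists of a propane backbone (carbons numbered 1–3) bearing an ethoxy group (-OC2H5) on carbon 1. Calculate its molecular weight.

Atom tally by fragment:
  C2H5OCH2 → C:3 H:7 O:1
  CH2 → C:1 H:2
  CH3 → C:1 H:3
Element totals:
  C: 5
  H: 12
  O: 1
Molecular formula: C5H12O.
  M = 5(12.011) + 12(1.008) + 15.999
    = 60.055 + 12.096 + 15.999 = 88.150

88.15 g/mol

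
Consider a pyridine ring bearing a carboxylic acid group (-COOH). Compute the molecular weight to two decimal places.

123.11 g/mol

Atom tally by fragment:
  pyridine ring core → C:5 H:5 N:1
  (− 1 ring H displaced by substituents)
  + COOH → C:1 H:1 O:2
Element totals:
  C: 6
  H: 5
  N: 1
  O: 2
Molecular formula: C6H5NO2.
  M = 6(12.011) + 5(1.008) + 14.007 + 2(15.999)
    = 72.066 + 5.040 + 14.007 + 31.998 = 123.111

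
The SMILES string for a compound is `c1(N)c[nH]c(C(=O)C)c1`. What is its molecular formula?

Atom tally by fragment:
  pyrrole ring core → C:4 H:5 N:1
  (− 2 ring H displaced by substituents)
  + NH2 → N:1 H:2
  + COCH3 → C:2 H:3 O:1
Element totals:
  C: 6
  H: 8
  N: 2
  O: 1

C6H8N2O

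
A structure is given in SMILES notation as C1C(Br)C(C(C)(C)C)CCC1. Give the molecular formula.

Atom tally by fragment:
  cyclohexane ring core → C:6 H:12
  (− 2 ring H displaced by substituents)
  + Br → Br:1
  + C(CH3)3 → C:4 H:9
Element totals:
  C: 10
  H: 19
  Br: 1

C10H19Br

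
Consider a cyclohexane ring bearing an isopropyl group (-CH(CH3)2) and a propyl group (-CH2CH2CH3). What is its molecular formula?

C12H24

Atom tally by fragment:
  cyclohexane ring core → C:6 H:12
  (− 2 ring H displaced by substituents)
  + CH(CH3)2 → C:3 H:7
  + CH2CH2CH3 → C:3 H:7
Element totals:
  C: 12
  H: 24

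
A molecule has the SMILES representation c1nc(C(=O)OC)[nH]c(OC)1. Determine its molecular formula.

C6H8N2O3

Atom tally by fragment:
  imidazole ring core → C:3 H:4 N:2
  (− 2 ring H displaced by substituents)
  + COOCH3 → C:2 H:3 O:2
  + OCH3 → C:1 H:3 O:1
Element totals:
  C: 6
  H: 8
  N: 2
  O: 3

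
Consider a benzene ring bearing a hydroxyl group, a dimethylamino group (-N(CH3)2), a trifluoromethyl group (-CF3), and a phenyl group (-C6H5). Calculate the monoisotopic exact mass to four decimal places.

Atom tally by fragment:
  benzene ring core → C:6 H:6
  (− 4 ring H displaced by substituents)
  + OH → O:1 H:1
  + N(CH3)2 → N:1 C:2 H:6
  + CF3 → C:1 F:3
  + C6H5 → C:6 H:5
Element totals:
  C: 15
  H: 14
  F: 3
  N: 1
  O: 1
Molecular formula: C15H14F3NO.
  M = 15(12.0) + 14(1.007825) + 3(18.998403) + 14.003074 + 15.994915
    = 180.000000 + 14.109550 + 56.995209 + 14.003074 + 15.994915 = 281.102748

281.1027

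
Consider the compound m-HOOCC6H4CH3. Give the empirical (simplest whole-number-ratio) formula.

C4H4O

Atom tally by fragment:
  benzene ring core → C:6 H:6
  (− 2 ring H displaced by substituents)
  + COOH → C:1 H:1 O:2
  + CH3 → C:1 H:3
Element totals:
  C: 8
  H: 8
  O: 2
Molecular formula: C8H8O2.
gcd of subscripts = 2; dividing each by 2:
  C: 8/2 = 4
  H: 8/2 = 4
  O: 2/2 = 1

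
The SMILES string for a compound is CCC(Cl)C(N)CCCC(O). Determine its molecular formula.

C8H18ClNO

Atom tally by fragment:
  CH3 → C:1 H:3
  CH2 → C:1 H:2
  CH(Cl) → C:1 H:1 Cl:1
  CH(NH2) → C:1 H:3 N:1
  CH2 → C:1 H:2
  CH2 → C:1 H:2
  CH2 → C:1 H:2
  CH2OH → C:1 H:3 O:1
Element totals:
  C: 8
  H: 18
  Cl: 1
  N: 1
  O: 1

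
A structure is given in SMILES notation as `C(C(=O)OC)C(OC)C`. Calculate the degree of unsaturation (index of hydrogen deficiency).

Atom tally by fragment:
  CH3OOCCH2 → C:3 H:5 O:2
  CH(OCH3) → C:2 H:4 O:1
  CH3 → C:1 H:3
Element totals:
  C: 6
  H: 12
  O: 3
Molecular formula: C6H12O3.
DoU = (2C + 2 + N − H − X) / 2 = (2·6 + 2 + 0 − 12 − 0) / 2 = 1.

1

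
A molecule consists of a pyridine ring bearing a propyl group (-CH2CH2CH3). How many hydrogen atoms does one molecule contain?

Atom tally by fragment:
  pyridine ring core → C:5 H:5 N:1
  (− 1 ring H displaced by substituents)
  + CH2CH2CH3 → C:3 H:7
Element totals:
  C: 8
  H: 11
  N: 1

11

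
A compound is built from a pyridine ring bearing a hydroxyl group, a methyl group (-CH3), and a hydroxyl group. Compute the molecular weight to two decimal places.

125.13 g/mol

Atom tally by fragment:
  pyridine ring core → C:5 H:5 N:1
  (− 3 ring H displaced by substituents)
  + OH → O:1 H:1
  + CH3 → C:1 H:3
  + OH → O:1 H:1
Element totals:
  C: 6
  H: 7
  N: 1
  O: 2
Molecular formula: C6H7NO2.
  M = 6(12.011) + 7(1.008) + 14.007 + 2(15.999)
    = 72.066 + 7.056 + 14.007 + 31.998 = 125.127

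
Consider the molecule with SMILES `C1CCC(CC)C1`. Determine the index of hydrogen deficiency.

1

Atom tally by fragment:
  cyclopentane ring core → C:5 H:10
  (− 1 ring H displaced by substituents)
  + C2H5 → C:2 H:5
Element totals:
  C: 7
  H: 14
Molecular formula: C7H14.
DoU = (2C + 2 + N − H − X) / 2 = (2·7 + 2 + 0 − 14 − 0) / 2 = 1.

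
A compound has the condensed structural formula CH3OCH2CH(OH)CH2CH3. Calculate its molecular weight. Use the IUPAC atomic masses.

Atom tally by fragment:
  CH3OCH2 → C:2 H:5 O:1
  CH(OH) → C:1 H:2 O:1
  CH2 → C:1 H:2
  CH3 → C:1 H:3
Element totals:
  C: 5
  H: 12
  O: 2
Molecular formula: C5H12O2.
  M = 5(12.011) + 12(1.008) + 2(15.999)
    = 60.055 + 12.096 + 31.998 = 104.149

104.15 g/mol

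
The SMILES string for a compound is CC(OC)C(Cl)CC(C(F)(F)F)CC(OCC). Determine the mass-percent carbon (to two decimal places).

47.74%

Atom tally by fragment:
  CH3 → C:1 H:3
  CH(OCH3) → C:2 H:4 O:1
  CH(Cl) → C:1 H:1 Cl:1
  CH2 → C:1 H:2
  CH(CF3) → C:2 H:1 F:3
  CH2 → C:1 H:2
  CH2OC2H5 → C:3 H:7 O:1
Element totals:
  C: 11
  H: 20
  Cl: 1
  F: 3
  O: 2
Molecular formula: C11H20ClF3O2.
Molar mass = 276.723 g/mol.
Mass from C: 11 × 12.011 = 132.121 g/mol.
%C = 132.121 / 276.723 × 100 = 47.74%.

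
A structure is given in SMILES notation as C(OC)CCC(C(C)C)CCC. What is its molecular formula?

C11H24O

Atom tally by fragment:
  CH3OCH2 → C:2 H:5 O:1
  CH2 → C:1 H:2
  CH2 → C:1 H:2
  CH(CH(CH3)2) → C:4 H:8
  CH2 → C:1 H:2
  CH2 → C:1 H:2
  CH3 → C:1 H:3
Element totals:
  C: 11
  H: 24
  O: 1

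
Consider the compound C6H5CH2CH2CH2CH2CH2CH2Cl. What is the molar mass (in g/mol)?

196.72 g/mol

Atom tally by fragment:
  C6H5CH2 → C:7 H:7
  CH2 → C:1 H:2
  CH2 → C:1 H:2
  CH2 → C:1 H:2
  CH2 → C:1 H:2
  CH2Cl → C:1 H:2 Cl:1
Element totals:
  C: 12
  H: 17
  Cl: 1
Molecular formula: C12H17Cl.
  M = 12(12.011) + 17(1.008) + 35.45
    = 144.132 + 17.136 + 35.450 = 196.718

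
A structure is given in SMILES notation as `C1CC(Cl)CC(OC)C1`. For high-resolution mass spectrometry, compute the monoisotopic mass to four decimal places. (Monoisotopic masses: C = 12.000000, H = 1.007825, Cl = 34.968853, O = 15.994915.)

Atom tally by fragment:
  cyclohexane ring core → C:6 H:12
  (− 2 ring H displaced by substituents)
  + Cl → Cl:1
  + OCH3 → C:1 H:3 O:1
Element totals:
  C: 7
  H: 13
  Cl: 1
  O: 1
Molecular formula: C7H13ClO.
  M = 7(12.0) + 13(1.007825) + 34.968853 + 15.994915
    = 84.000000 + 13.101725 + 34.968853 + 15.994915 = 148.065493

148.0655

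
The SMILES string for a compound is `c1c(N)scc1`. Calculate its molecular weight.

99.15 g/mol

Atom tally by fragment:
  thiophene ring core → C:4 H:4 S:1
  (− 1 ring H displaced by substituents)
  + NH2 → N:1 H:2
Element totals:
  C: 4
  H: 5
  N: 1
  S: 1
Molecular formula: C4H5NS.
  M = 4(12.011) + 5(1.008) + 14.007 + 32.06
    = 48.044 + 5.040 + 14.007 + 32.060 = 99.151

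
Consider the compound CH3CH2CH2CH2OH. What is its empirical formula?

C4H10O

Element totals:
  C: 4
  H: 10
  O: 1
Molecular formula: C4H10O.
gcd of subscripts (4, 10, 1) = 1, so the empirical formula equals the molecular formula.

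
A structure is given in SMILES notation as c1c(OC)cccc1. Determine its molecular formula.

C7H8O

Atom tally by fragment:
  benzene ring core → C:6 H:6
  (− 1 ring H displaced by substituents)
  + OCH3 → C:1 H:3 O:1
Element totals:
  C: 7
  H: 8
  O: 1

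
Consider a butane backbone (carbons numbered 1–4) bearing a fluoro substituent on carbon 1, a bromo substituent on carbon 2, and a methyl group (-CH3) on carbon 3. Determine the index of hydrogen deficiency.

0

Atom tally by fragment:
  FCH2 → C:1 H:2 F:1
  CH(Br) → C:1 H:1 Br:1
  CH(CH3) → C:2 H:4
  CH3 → C:1 H:3
Element totals:
  C: 5
  H: 10
  Br: 1
  F: 1
Molecular formula: C5H10BrF.
DoU = (2C + 2 + N − H − X) / 2 = (2·5 + 2 + 0 − 10 − 2) / 2 = 0.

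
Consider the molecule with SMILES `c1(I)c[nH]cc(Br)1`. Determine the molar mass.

Atom tally by fragment:
  pyrrole ring core → C:4 H:5 N:1
  (− 2 ring H displaced by substituents)
  + I → I:1
  + Br → Br:1
Element totals:
  C: 4
  H: 3
  Br: 1
  I: 1
  N: 1
Molecular formula: C4H3BrIN.
  M = 4(12.011) + 3(1.008) + 79.904 + 126.904 + 14.007
    = 48.044 + 3.024 + 79.904 + 126.904 + 14.007 = 271.883

271.88 g/mol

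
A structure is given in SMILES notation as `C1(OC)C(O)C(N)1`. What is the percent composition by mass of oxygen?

Atom tally by fragment:
  cyclopropane ring core → C:3 H:6
  (− 3 ring H displaced by substituents)
  + OCH3 → C:1 H:3 O:1
  + OH → O:1 H:1
  + NH2 → N:1 H:2
Element totals:
  C: 4
  H: 9
  N: 1
  O: 2
Molecular formula: C4H9NO2.
Molar mass = 103.121 g/mol.
Mass from O: 2 × 15.999 = 31.998 g/mol.
%O = 31.998 / 103.121 × 100 = 31.03%.

31.03%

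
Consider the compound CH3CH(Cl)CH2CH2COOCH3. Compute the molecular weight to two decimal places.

150.60 g/mol

Element totals:
  C: 6
  H: 11
  Cl: 1
  O: 2
Molecular formula: C6H11ClO2.
  M = 6(12.011) + 11(1.008) + 35.45 + 2(15.999)
    = 72.066 + 11.088 + 35.450 + 31.998 = 150.602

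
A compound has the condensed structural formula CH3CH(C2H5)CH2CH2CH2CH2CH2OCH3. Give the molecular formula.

C10H22O

Element totals:
  C: 10
  H: 22
  O: 1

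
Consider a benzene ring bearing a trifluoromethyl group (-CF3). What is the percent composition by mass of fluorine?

39.01%

Atom tally by fragment:
  benzene ring core → C:6 H:6
  (− 1 ring H displaced by substituents)
  + CF3 → C:1 F:3
Element totals:
  C: 7
  H: 5
  F: 3
Molecular formula: C7H5F3.
Molar mass = 146.111 g/mol.
Mass from F: 3 × 18.998 = 56.994 g/mol.
%F = 56.994 / 146.111 × 100 = 39.01%.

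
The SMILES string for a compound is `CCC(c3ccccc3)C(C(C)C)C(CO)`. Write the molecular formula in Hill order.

C15H24O

Atom tally by fragment:
  CH3 → C:1 H:3
  CH2 → C:1 H:2
  CH(C6H5) → C:7 H:6
  CH(CH(CH3)2) → C:4 H:8
  CH2CH2OH → C:2 H:5 O:1
Element totals:
  C: 15
  H: 24
  O: 1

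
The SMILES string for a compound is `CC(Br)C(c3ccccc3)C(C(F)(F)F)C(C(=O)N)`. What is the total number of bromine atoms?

1

Atom tally by fragment:
  CH3 → C:1 H:3
  CH(Br) → C:1 H:1 Br:1
  CH(C6H5) → C:7 H:6
  CH(CF3) → C:2 H:1 F:3
  CH2CONH2 → C:2 H:4 O:1 N:1
Element totals:
  C: 13
  H: 15
  Br: 1
  F: 3
  N: 1
  O: 1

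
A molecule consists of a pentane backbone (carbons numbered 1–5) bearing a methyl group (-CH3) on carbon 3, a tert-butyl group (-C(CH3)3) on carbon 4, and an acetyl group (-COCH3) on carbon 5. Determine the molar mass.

184.32 g/mol

Atom tally by fragment:
  CH3 → C:1 H:3
  CH2 → C:1 H:2
  CH(CH3) → C:2 H:4
  CH(C(CH3)3) → C:5 H:10
  CH2COCH3 → C:3 H:5 O:1
Element totals:
  C: 12
  H: 24
  O: 1
Molecular formula: C12H24O.
  M = 12(12.011) + 24(1.008) + 15.999
    = 144.132 + 24.192 + 15.999 = 184.323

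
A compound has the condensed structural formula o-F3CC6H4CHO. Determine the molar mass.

Atom tally by fragment:
  benzene ring core → C:6 H:6
  (− 2 ring H displaced by substituents)
  + CF3 → C:1 F:3
  + CHO → C:1 H:1 O:1
Element totals:
  C: 8
  H: 5
  F: 3
  O: 1
Molecular formula: C8H5F3O.
  M = 8(12.011) + 5(1.008) + 3(18.998) + 15.999
    = 96.088 + 5.040 + 56.994 + 15.999 = 174.121

174.12 g/mol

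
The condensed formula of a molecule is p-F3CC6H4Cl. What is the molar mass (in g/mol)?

180.55 g/mol

Element totals:
  C: 7
  H: 4
  Cl: 1
  F: 3
Molecular formula: C7H4ClF3.
  M = 7(12.011) + 4(1.008) + 35.45 + 3(18.998)
    = 84.077 + 4.032 + 35.450 + 56.994 = 180.553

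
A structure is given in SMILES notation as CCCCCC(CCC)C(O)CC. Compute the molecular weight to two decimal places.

Atom tally by fragment:
  CH3 → C:1 H:3
  CH2 → C:1 H:2
  CH2 → C:1 H:2
  CH2 → C:1 H:2
  CH2 → C:1 H:2
  CH(CH2CH2CH3) → C:4 H:8
  CH(OH) → C:1 H:2 O:1
  CH2 → C:1 H:2
  CH3 → C:1 H:3
Element totals:
  C: 12
  H: 26
  O: 1
Molecular formula: C12H26O.
  M = 12(12.011) + 26(1.008) + 15.999
    = 144.132 + 26.208 + 15.999 = 186.339

186.34 g/mol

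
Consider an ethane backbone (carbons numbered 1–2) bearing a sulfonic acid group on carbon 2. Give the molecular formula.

C2H6O3S

Atom tally by fragment:
  CH3 → C:1 H:3
  CH2SO3H → C:1 H:3 S:1 O:3
Element totals:
  C: 2
  H: 6
  O: 3
  S: 1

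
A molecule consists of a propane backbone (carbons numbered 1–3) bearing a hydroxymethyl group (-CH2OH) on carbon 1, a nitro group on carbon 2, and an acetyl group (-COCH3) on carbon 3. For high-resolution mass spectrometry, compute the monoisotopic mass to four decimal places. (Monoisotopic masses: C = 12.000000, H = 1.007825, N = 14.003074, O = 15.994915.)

161.0688

Atom tally by fragment:
  HOCH2CH2 → C:2 H:5 O:1
  CH(NO2) → C:1 H:1 N:1 O:2
  CH2COCH3 → C:3 H:5 O:1
Element totals:
  C: 6
  H: 11
  N: 1
  O: 4
Molecular formula: C6H11NO4.
  M = 6(12.0) + 11(1.007825) + 14.003074 + 4(15.994915)
    = 72.000000 + 11.086075 + 14.003074 + 63.979660 = 161.068809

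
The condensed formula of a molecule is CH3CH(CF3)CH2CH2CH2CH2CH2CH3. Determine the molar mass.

Atom tally by fragment:
  CH3 → C:1 H:3
  CH(CF3) → C:2 H:1 F:3
  CH2 → C:1 H:2
  CH2 → C:1 H:2
  CH2 → C:1 H:2
  CH2 → C:1 H:2
  CH2 → C:1 H:2
  CH3 → C:1 H:3
Element totals:
  C: 9
  H: 17
  F: 3
Molecular formula: C9H17F3.
  M = 9(12.011) + 17(1.008) + 3(18.998)
    = 108.099 + 17.136 + 56.994 = 182.229

182.23 g/mol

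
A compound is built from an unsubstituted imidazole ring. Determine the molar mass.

68.08 g/mol

Atom tally by fragment:
  imidazole ring core → C:3 H:4 N:2
Element totals:
  C: 3
  H: 4
  N: 2
Molecular formula: C3H4N2.
  M = 3(12.011) + 4(1.008) + 2(14.007)
    = 36.033 + 4.032 + 28.014 = 68.079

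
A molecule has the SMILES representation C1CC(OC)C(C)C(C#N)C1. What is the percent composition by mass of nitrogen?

9.14%

Atom tally by fragment:
  cyclohexane ring core → C:6 H:12
  (− 3 ring H displaced by substituents)
  + OCH3 → C:1 H:3 O:1
  + CH3 → C:1 H:3
  + CN → C:1 N:1
Element totals:
  C: 9
  H: 15
  N: 1
  O: 1
Molecular formula: C9H15NO.
Molar mass = 153.225 g/mol.
Mass from N: 1 × 14.007 = 14.007 g/mol.
%N = 14.007 / 153.225 × 100 = 9.14%.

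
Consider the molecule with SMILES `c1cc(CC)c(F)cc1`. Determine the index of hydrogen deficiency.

4

Atom tally by fragment:
  benzene ring core → C:6 H:6
  (− 2 ring H displaced by substituents)
  + C2H5 → C:2 H:5
  + F → F:1
Element totals:
  C: 8
  H: 9
  F: 1
Molecular formula: C8H9F.
DoU = (2C + 2 + N − H − X) / 2 = (2·8 + 2 + 0 − 9 − 1) / 2 = 4.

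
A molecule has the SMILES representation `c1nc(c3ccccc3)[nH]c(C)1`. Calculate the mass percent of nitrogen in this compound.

17.71%

Atom tally by fragment:
  imidazole ring core → C:3 H:4 N:2
  (− 2 ring H displaced by substituents)
  + C6H5 → C:6 H:5
  + CH3 → C:1 H:3
Element totals:
  C: 10
  H: 10
  N: 2
Molecular formula: C10H10N2.
Molar mass = 158.204 g/mol.
Mass from N: 2 × 14.007 = 28.014 g/mol.
%N = 28.014 / 158.204 × 100 = 17.71%.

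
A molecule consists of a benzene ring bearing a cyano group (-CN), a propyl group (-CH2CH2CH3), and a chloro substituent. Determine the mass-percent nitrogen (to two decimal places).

7.80%

Atom tally by fragment:
  benzene ring core → C:6 H:6
  (− 3 ring H displaced by substituents)
  + CN → C:1 N:1
  + CH2CH2CH3 → C:3 H:7
  + Cl → Cl:1
Element totals:
  C: 10
  H: 10
  Cl: 1
  N: 1
Molecular formula: C10H10ClN.
Molar mass = 179.647 g/mol.
Mass from N: 1 × 14.007 = 14.007 g/mol.
%N = 14.007 / 179.647 × 100 = 7.80%.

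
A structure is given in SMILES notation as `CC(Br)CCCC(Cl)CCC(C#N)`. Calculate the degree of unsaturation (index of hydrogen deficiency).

Atom tally by fragment:
  CH3 → C:1 H:3
  CH(Br) → C:1 H:1 Br:1
  CH2 → C:1 H:2
  CH2 → C:1 H:2
  CH2 → C:1 H:2
  CH(Cl) → C:1 H:1 Cl:1
  CH2 → C:1 H:2
  CH2 → C:1 H:2
  CH2CN → C:2 H:2 N:1
Element totals:
  C: 10
  H: 17
  Br: 1
  Cl: 1
  N: 1
Molecular formula: C10H17BrClN.
DoU = (2C + 2 + N − H − X) / 2 = (2·10 + 2 + 1 − 17 − 2) / 2 = 2.

2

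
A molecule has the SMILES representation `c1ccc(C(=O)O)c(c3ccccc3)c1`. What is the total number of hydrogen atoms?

Atom tally by fragment:
  benzene ring core → C:6 H:6
  (− 2 ring H displaced by substituents)
  + COOH → C:1 H:1 O:2
  + C6H5 → C:6 H:5
Element totals:
  C: 13
  H: 10
  O: 2

10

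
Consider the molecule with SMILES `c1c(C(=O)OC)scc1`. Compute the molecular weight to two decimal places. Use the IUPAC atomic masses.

142.17 g/mol

Atom tally by fragment:
  thiophene ring core → C:4 H:4 S:1
  (− 1 ring H displaced by substituents)
  + COOCH3 → C:2 H:3 O:2
Element totals:
  C: 6
  H: 6
  O: 2
  S: 1
Molecular formula: C6H6O2S.
  M = 6(12.011) + 6(1.008) + 2(15.999) + 32.06
    = 72.066 + 6.048 + 31.998 + 32.060 = 142.172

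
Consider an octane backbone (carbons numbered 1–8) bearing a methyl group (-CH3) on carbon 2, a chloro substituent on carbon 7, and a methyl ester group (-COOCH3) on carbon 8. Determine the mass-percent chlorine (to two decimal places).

16.06%

Atom tally by fragment:
  CH3 → C:1 H:3
  CH(CH3) → C:2 H:4
  CH2 → C:1 H:2
  CH2 → C:1 H:2
  CH2 → C:1 H:2
  CH2 → C:1 H:2
  CH(Cl) → C:1 H:1 Cl:1
  CH2COOCH3 → C:3 H:5 O:2
Element totals:
  C: 11
  H: 21
  Cl: 1
  O: 2
Molecular formula: C11H21ClO2.
Molar mass = 220.737 g/mol.
Mass from Cl: 1 × 35.45 = 35.450 g/mol.
%Cl = 35.450 / 220.737 × 100 = 16.06%.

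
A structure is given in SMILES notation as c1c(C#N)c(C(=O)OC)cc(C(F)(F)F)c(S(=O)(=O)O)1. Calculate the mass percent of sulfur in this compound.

Atom tally by fragment:
  benzene ring core → C:6 H:6
  (− 4 ring H displaced by substituents)
  + CN → C:1 N:1
  + COOCH3 → C:2 H:3 O:2
  + CF3 → C:1 F:3
  + SO3H → S:1 O:3 H:1
Element totals:
  C: 10
  H: 6
  F: 3
  N: 1
  O: 5
  S: 1
Molecular formula: C10H6F3NO5S.
Molar mass = 309.214 g/mol.
Mass from S: 1 × 32.06 = 32.060 g/mol.
%S = 32.060 / 309.214 × 100 = 10.37%.

10.37%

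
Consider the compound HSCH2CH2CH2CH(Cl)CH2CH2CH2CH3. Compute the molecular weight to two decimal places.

Element totals:
  C: 8
  H: 17
  Cl: 1
  S: 1
Molecular formula: C8H17ClS.
  M = 8(12.011) + 17(1.008) + 35.45 + 32.06
    = 96.088 + 17.136 + 35.450 + 32.060 = 180.734

180.73 g/mol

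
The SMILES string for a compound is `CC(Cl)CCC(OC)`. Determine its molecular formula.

C6H13ClO

Atom tally by fragment:
  CH3 → C:1 H:3
  CH(Cl) → C:1 H:1 Cl:1
  CH2 → C:1 H:2
  CH2 → C:1 H:2
  CH2OCH3 → C:2 H:5 O:1
Element totals:
  C: 6
  H: 13
  Cl: 1
  O: 1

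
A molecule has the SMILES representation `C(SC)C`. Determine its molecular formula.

Atom tally by fragment:
  CH3SCH2 → C:2 H:5 S:1
  CH3 → C:1 H:3
Element totals:
  C: 3
  H: 8
  S: 1

C3H8S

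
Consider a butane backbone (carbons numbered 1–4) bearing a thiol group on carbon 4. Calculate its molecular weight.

Atom tally by fragment:
  CH3 → C:1 H:3
  CH2 → C:1 H:2
  CH2 → C:1 H:2
  CH2SH → C:1 H:3 S:1
Element totals:
  C: 4
  H: 10
  S: 1
Molecular formula: C4H10S.
  M = 4(12.011) + 10(1.008) + 32.06
    = 48.044 + 10.080 + 32.060 = 90.184

90.18 g/mol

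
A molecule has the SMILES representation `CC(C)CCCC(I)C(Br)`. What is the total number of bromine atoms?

Atom tally by fragment:
  CH3 → C:1 H:3
  CH(CH3) → C:2 H:4
  CH2 → C:1 H:2
  CH2 → C:1 H:2
  CH2 → C:1 H:2
  CH(I) → C:1 H:1 I:1
  CH2Br → C:1 H:2 Br:1
Element totals:
  C: 8
  H: 16
  Br: 1
  I: 1

1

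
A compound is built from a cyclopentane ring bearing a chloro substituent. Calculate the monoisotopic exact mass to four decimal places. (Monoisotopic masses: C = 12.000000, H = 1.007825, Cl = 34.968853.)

Atom tally by fragment:
  cyclopentane ring core → C:5 H:10
  (− 1 ring H displaced by substituents)
  + Cl → Cl:1
Element totals:
  C: 5
  H: 9
  Cl: 1
Molecular formula: C5H9Cl.
  M = 5(12.0) + 9(1.007825) + 34.968853
    = 60.000000 + 9.070425 + 34.968853 = 104.039278

104.0393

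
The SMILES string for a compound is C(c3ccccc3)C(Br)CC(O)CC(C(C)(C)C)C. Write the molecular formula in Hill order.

C17H27BrO

Atom tally by fragment:
  C6H5CH2 → C:7 H:7
  CH(Br) → C:1 H:1 Br:1
  CH2 → C:1 H:2
  CH(OH) → C:1 H:2 O:1
  CH2 → C:1 H:2
  CH(C(CH3)3) → C:5 H:10
  CH3 → C:1 H:3
Element totals:
  C: 17
  H: 27
  Br: 1
  O: 1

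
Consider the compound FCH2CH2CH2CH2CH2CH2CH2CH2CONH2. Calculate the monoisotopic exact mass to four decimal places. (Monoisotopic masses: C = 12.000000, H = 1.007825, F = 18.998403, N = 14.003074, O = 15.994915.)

175.1372

Atom tally by fragment:
  FCH2 → C:1 H:2 F:1
  CH2 → C:1 H:2
  CH2 → C:1 H:2
  CH2 → C:1 H:2
  CH2 → C:1 H:2
  CH2 → C:1 H:2
  CH2 → C:1 H:2
  CH2CONH2 → C:2 H:4 O:1 N:1
Element totals:
  C: 9
  H: 18
  F: 1
  N: 1
  O: 1
Molecular formula: C9H18FNO.
  M = 9(12.0) + 18(1.007825) + 18.998403 + 14.003074 + 15.994915
    = 108.000000 + 18.140850 + 18.998403 + 14.003074 + 15.994915 = 175.137242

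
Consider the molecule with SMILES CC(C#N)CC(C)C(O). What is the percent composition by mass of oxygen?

Atom tally by fragment:
  CH3 → C:1 H:3
  CH(CN) → C:2 H:1 N:1
  CH2 → C:1 H:2
  CH(CH3) → C:2 H:4
  CH2OH → C:1 H:3 O:1
Element totals:
  C: 7
  H: 13
  N: 1
  O: 1
Molecular formula: C7H13NO.
Molar mass = 127.187 g/mol.
Mass from O: 1 × 15.999 = 15.999 g/mol.
%O = 15.999 / 127.187 × 100 = 12.58%.

12.58%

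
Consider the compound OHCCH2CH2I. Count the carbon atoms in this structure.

Atom tally by fragment:
  OHCCH2 → C:2 H:3 O:1
  CH2I → C:1 H:2 I:1
Element totals:
  C: 3
  H: 5
  I: 1
  O: 1

3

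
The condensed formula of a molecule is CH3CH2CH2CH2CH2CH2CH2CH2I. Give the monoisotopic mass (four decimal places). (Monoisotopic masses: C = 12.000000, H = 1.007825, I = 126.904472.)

240.0375

Atom tally by fragment:
  CH3 → C:1 H:3
  CH2 → C:1 H:2
  CH2 → C:1 H:2
  CH2 → C:1 H:2
  CH2 → C:1 H:2
  CH2 → C:1 H:2
  CH2 → C:1 H:2
  CH2I → C:1 H:2 I:1
Element totals:
  C: 8
  H: 17
  I: 1
Molecular formula: C8H17I.
  M = 8(12.0) + 17(1.007825) + 126.904472
    = 96.000000 + 17.133025 + 126.904472 = 240.037497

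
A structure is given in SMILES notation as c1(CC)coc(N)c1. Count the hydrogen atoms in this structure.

Atom tally by fragment:
  furan ring core → C:4 H:4 O:1
  (− 2 ring H displaced by substituents)
  + C2H5 → C:2 H:5
  + NH2 → N:1 H:2
Element totals:
  C: 6
  H: 9
  N: 1
  O: 1

9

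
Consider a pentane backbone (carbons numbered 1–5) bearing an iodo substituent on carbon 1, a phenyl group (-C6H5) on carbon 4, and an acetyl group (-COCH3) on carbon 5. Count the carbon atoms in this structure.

13

Atom tally by fragment:
  ICH2 → C:1 H:2 I:1
  CH2 → C:1 H:2
  CH2 → C:1 H:2
  CH(C6H5) → C:7 H:6
  CH2COCH3 → C:3 H:5 O:1
Element totals:
  C: 13
  H: 17
  I: 1
  O: 1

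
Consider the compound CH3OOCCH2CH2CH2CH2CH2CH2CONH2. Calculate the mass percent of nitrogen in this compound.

7.48%

Element totals:
  C: 9
  H: 17
  N: 1
  O: 3
Molecular formula: C9H17NO3.
Molar mass = 187.239 g/mol.
Mass from N: 1 × 14.007 = 14.007 g/mol.
%N = 14.007 / 187.239 × 100 = 7.48%.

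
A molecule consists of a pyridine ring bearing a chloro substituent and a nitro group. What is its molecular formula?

C5H3ClN2O2

Atom tally by fragment:
  pyridine ring core → C:5 H:5 N:1
  (− 2 ring H displaced by substituents)
  + Cl → Cl:1
  + NO2 → N:1 O:2
Element totals:
  C: 5
  H: 3
  Cl: 1
  N: 2
  O: 2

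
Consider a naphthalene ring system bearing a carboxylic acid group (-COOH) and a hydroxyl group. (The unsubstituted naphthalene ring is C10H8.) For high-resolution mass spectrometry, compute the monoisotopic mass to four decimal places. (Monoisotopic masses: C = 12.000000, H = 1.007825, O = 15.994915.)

188.0473

Atom tally by fragment:
  naphthalene ring system core → C:10 H:8
  (− 2 ring H displaced by substituents)
  + COOH → C:1 H:1 O:2
  + OH → O:1 H:1
Element totals:
  C: 11
  H: 8
  O: 3
Molecular formula: C11H8O3.
  M = 11(12.0) + 8(1.007825) + 3(15.994915)
    = 132.000000 + 8.062600 + 47.984745 = 188.047345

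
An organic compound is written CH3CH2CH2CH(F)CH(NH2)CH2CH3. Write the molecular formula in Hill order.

Element totals:
  C: 7
  H: 16
  F: 1
  N: 1

C7H16FN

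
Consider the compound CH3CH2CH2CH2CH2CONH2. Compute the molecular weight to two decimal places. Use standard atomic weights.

Element totals:
  C: 6
  H: 13
  N: 1
  O: 1
Molecular formula: C6H13NO.
  M = 6(12.011) + 13(1.008) + 14.007 + 15.999
    = 72.066 + 13.104 + 14.007 + 15.999 = 115.176

115.18 g/mol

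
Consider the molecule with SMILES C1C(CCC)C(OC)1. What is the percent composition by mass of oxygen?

14.01%

Atom tally by fragment:
  cyclopropane ring core → C:3 H:6
  (− 2 ring H displaced by substituents)
  + CH2CH2CH3 → C:3 H:7
  + OCH3 → C:1 H:3 O:1
Element totals:
  C: 7
  H: 14
  O: 1
Molecular formula: C7H14O.
Molar mass = 114.188 g/mol.
Mass from O: 1 × 15.999 = 15.999 g/mol.
%O = 15.999 / 114.188 × 100 = 14.01%.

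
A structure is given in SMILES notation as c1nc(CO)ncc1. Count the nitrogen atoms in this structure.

Atom tally by fragment:
  pyrimidine ring core → C:4 H:4 N:2
  (− 1 ring H displaced by substituents)
  + CH2OH → C:1 H:3 O:1
Element totals:
  C: 5
  H: 6
  N: 2
  O: 1

2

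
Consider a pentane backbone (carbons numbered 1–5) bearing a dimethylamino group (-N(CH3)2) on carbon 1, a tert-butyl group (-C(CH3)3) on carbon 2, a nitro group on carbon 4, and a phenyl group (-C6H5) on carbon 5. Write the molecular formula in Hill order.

Atom tally by fragment:
  (CH3)2NCH2 → C:3 H:8 N:1
  CH(C(CH3)3) → C:5 H:10
  CH2 → C:1 H:2
  CH(NO2) → C:1 H:1 N:1 O:2
  CH2C6H5 → C:7 H:7
Element totals:
  C: 17
  H: 28
  N: 2
  O: 2

C17H28N2O2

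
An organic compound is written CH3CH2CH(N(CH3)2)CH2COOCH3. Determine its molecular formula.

C8H17NO2

Atom tally by fragment:
  CH3 → C:1 H:3
  CH2 → C:1 H:2
  CH(N(CH3)2) → C:3 H:7 N:1
  CH2COOCH3 → C:3 H:5 O:2
Element totals:
  C: 8
  H: 17
  N: 1
  O: 2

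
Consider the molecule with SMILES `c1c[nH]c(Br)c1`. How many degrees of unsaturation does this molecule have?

3

Atom tally by fragment:
  pyrrole ring core → C:4 H:5 N:1
  (− 1 ring H displaced by substituents)
  + Br → Br:1
Element totals:
  C: 4
  H: 4
  Br: 1
  N: 1
Molecular formula: C4H4BrN.
DoU = (2C + 2 + N − H − X) / 2 = (2·4 + 2 + 1 − 4 − 1) / 2 = 3.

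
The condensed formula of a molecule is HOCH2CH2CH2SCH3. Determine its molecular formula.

C4H10OS

Element totals:
  C: 4
  H: 10
  O: 1
  S: 1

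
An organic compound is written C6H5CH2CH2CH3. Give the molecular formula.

C9H12

Atom tally by fragment:
  C6H5CH2 → C:7 H:7
  CH2 → C:1 H:2
  CH3 → C:1 H:3
Element totals:
  C: 9
  H: 12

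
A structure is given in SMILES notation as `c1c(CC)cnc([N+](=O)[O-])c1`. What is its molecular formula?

Atom tally by fragment:
  pyridine ring core → C:5 H:5 N:1
  (− 2 ring H displaced by substituents)
  + C2H5 → C:2 H:5
  + NO2 → N:1 O:2
Element totals:
  C: 7
  H: 8
  N: 2
  O: 2

C7H8N2O2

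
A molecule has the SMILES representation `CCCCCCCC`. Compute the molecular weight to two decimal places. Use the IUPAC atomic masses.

Atom tally by fragment:
  CH3 → C:1 H:3
  CH2 → C:1 H:2
  CH2 → C:1 H:2
  CH2 → C:1 H:2
  CH2 → C:1 H:2
  CH2 → C:1 H:2
  CH2 → C:1 H:2
  CH3 → C:1 H:3
Element totals:
  C: 8
  H: 18
Molecular formula: C8H18.
  M = 8(12.011) + 18(1.008)
    = 96.088 + 18.144 = 114.232

114.23 g/mol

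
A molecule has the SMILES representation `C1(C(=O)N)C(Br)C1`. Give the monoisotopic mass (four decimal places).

Atom tally by fragment:
  cyclopropane ring core → C:3 H:6
  (− 2 ring H displaced by substituents)
  + CONH2 → C:1 H:2 O:1 N:1
  + Br → Br:1
Element totals:
  C: 4
  H: 6
  Br: 1
  N: 1
  O: 1
Molecular formula: C4H6BrNO.
  M = 4(12.0) + 6(1.007825) + 78.918338 + 14.003074 + 15.994915
    = 48.000000 + 6.046950 + 78.918338 + 14.003074 + 15.994915 = 162.963277

162.9633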